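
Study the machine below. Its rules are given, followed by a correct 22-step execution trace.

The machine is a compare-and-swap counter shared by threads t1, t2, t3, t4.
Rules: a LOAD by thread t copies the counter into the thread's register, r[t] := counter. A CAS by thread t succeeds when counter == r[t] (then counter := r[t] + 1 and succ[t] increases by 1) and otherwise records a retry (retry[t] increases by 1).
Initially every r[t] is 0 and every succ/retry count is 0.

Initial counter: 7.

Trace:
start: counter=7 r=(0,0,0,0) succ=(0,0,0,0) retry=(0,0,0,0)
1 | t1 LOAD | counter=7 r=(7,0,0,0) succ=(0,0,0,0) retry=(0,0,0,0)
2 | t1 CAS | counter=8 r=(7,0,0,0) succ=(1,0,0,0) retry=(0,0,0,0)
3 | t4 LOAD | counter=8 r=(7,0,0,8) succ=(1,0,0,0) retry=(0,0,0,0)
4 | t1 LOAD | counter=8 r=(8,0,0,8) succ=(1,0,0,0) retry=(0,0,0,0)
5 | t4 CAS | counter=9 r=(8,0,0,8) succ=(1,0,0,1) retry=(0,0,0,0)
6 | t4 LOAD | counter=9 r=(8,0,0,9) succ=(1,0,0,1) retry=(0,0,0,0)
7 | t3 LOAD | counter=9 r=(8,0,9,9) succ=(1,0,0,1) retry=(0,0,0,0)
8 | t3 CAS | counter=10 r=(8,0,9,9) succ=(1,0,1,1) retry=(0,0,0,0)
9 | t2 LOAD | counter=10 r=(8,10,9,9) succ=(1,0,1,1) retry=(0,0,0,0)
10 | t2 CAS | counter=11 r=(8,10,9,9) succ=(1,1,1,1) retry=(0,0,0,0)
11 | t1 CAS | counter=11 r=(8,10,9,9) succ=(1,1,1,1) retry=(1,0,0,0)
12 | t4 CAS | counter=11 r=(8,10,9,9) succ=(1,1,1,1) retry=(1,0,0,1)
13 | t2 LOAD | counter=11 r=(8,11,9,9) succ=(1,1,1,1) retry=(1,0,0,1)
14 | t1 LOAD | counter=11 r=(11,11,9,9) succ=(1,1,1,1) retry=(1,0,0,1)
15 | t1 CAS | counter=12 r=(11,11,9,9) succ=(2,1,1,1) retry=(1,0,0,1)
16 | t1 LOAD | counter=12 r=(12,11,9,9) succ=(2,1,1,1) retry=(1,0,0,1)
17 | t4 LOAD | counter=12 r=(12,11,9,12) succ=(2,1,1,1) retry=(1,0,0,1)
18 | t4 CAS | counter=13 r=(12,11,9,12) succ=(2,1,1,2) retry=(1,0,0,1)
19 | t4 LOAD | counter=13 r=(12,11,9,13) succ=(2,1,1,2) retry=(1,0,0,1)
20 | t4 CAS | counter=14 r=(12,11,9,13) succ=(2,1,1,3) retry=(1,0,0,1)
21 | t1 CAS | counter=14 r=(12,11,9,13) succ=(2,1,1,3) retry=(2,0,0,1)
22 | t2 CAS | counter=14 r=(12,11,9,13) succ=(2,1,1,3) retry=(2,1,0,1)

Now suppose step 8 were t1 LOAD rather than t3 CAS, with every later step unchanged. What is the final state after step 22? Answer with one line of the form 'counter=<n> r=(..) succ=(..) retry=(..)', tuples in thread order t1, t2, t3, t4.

counter=13 r=(11,10,9,12) succ=(2,1,0,3) retry=(2,1,0,1)

(re-executing from step 8 with the substitution; state before step 8: counter=9 r=(8,0,9,9) succ=(1,0,0,1) retry=(0,0,0,0))
8 | t1 LOAD | counter=9 r=(9,0,9,9) succ=(1,0,0,1) retry=(0,0,0,0)
9 | t2 LOAD | counter=9 r=(9,9,9,9) succ=(1,0,0,1) retry=(0,0,0,0)
10 | t2 CAS | counter=10 r=(9,9,9,9) succ=(1,1,0,1) retry=(0,0,0,0)
11 | t1 CAS | counter=10 r=(9,9,9,9) succ=(1,1,0,1) retry=(1,0,0,0)
12 | t4 CAS | counter=10 r=(9,9,9,9) succ=(1,1,0,1) retry=(1,0,0,1)
13 | t2 LOAD | counter=10 r=(9,10,9,9) succ=(1,1,0,1) retry=(1,0,0,1)
14 | t1 LOAD | counter=10 r=(10,10,9,9) succ=(1,1,0,1) retry=(1,0,0,1)
15 | t1 CAS | counter=11 r=(10,10,9,9) succ=(2,1,0,1) retry=(1,0,0,1)
16 | t1 LOAD | counter=11 r=(11,10,9,9) succ=(2,1,0,1) retry=(1,0,0,1)
17 | t4 LOAD | counter=11 r=(11,10,9,11) succ=(2,1,0,1) retry=(1,0,0,1)
18 | t4 CAS | counter=12 r=(11,10,9,11) succ=(2,1,0,2) retry=(1,0,0,1)
19 | t4 LOAD | counter=12 r=(11,10,9,12) succ=(2,1,0,2) retry=(1,0,0,1)
20 | t4 CAS | counter=13 r=(11,10,9,12) succ=(2,1,0,3) retry=(1,0,0,1)
21 | t1 CAS | counter=13 r=(11,10,9,12) succ=(2,1,0,3) retry=(2,0,0,1)
22 | t2 CAS | counter=13 r=(11,10,9,12) succ=(2,1,0,3) retry=(2,1,0,1)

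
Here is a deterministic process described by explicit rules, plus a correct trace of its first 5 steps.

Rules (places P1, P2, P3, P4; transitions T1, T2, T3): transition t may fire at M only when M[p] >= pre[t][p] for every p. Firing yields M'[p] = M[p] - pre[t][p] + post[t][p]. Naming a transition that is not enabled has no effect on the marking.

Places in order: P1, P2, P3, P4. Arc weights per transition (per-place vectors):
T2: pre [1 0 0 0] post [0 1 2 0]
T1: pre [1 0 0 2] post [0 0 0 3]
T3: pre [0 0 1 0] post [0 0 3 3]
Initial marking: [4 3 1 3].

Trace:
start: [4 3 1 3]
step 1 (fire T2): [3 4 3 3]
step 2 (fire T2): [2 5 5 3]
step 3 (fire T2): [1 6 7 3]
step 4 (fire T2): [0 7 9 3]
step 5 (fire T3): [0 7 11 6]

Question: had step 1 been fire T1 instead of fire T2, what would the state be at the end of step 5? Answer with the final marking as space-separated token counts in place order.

0 6 9 7

(re-executing from step 1 with the substitution; state before step 1: [4 3 1 3])
step 1 (fire T1): [3 3 1 4]
step 2 (fire T2): [2 4 3 4]
step 3 (fire T2): [1 5 5 4]
step 4 (fire T2): [0 6 7 4]
step 5 (fire T3): [0 6 9 7]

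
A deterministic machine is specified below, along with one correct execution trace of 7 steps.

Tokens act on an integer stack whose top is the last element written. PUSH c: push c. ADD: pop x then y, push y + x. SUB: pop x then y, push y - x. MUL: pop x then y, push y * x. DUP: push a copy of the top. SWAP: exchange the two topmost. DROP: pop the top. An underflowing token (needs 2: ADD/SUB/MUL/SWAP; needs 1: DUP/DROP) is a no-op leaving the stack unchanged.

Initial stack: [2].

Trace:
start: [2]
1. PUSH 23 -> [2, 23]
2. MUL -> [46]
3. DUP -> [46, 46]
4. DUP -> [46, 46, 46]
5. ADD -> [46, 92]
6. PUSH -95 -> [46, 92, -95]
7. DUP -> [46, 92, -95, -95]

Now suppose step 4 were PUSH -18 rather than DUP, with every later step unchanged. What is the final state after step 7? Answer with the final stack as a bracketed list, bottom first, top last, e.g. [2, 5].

[46, 28, -95, -95]

(re-executing from step 4 with the substitution; state before step 4: [46, 46])
4. PUSH -18 -> [46, 46, -18]
5. ADD -> [46, 28]
6. PUSH -95 -> [46, 28, -95]
7. DUP -> [46, 28, -95, -95]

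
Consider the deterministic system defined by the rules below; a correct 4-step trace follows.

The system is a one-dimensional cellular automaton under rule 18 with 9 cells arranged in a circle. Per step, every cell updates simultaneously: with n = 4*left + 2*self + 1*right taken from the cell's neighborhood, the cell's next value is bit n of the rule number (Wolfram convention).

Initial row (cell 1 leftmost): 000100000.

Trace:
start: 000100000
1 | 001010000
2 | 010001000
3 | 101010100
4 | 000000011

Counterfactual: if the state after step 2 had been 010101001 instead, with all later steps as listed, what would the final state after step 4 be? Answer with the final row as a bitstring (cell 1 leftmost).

000001001

state after step 2 := 010101001
3 | 000000110
4 | 000001001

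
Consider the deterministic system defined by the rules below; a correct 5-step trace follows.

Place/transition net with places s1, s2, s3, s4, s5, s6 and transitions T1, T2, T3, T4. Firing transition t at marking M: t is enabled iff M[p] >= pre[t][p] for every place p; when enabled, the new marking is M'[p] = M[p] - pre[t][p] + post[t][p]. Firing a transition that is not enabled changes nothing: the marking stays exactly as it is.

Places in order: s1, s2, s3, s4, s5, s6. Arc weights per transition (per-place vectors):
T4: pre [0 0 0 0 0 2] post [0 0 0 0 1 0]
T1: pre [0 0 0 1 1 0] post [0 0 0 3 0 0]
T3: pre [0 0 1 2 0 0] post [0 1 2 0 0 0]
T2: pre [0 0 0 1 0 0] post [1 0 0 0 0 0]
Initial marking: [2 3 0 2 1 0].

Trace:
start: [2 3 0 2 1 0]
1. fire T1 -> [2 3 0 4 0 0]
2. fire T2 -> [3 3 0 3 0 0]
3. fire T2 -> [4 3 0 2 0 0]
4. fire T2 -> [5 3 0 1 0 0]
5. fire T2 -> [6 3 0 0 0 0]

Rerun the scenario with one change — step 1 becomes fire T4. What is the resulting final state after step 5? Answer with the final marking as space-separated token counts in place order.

(re-executing from step 1 with the substitution; state before step 1: [2 3 0 2 1 0])
1. fire T4 -> [2 3 0 2 1 0]
2. fire T2 -> [3 3 0 1 1 0]
3. fire T2 -> [4 3 0 0 1 0]
4. fire T2 -> [4 3 0 0 1 0]
5. fire T2 -> [4 3 0 0 1 0]

4 3 0 0 1 0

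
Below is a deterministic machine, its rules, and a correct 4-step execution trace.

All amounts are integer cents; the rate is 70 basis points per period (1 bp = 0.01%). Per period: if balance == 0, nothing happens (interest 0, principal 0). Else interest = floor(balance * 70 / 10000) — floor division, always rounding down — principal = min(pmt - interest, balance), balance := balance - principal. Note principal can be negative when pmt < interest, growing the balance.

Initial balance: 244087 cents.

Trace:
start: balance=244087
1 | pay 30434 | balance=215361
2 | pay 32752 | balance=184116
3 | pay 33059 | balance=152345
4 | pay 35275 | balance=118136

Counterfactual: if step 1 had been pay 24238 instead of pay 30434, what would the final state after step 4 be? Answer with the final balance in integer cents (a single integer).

(re-executing from step 1 with the substitution; state before step 1: balance=244087)
1 | pay 24238 | balance=221557
2 | pay 32752 | balance=190355
3 | pay 33059 | balance=158628
4 | pay 35275 | balance=124463

124463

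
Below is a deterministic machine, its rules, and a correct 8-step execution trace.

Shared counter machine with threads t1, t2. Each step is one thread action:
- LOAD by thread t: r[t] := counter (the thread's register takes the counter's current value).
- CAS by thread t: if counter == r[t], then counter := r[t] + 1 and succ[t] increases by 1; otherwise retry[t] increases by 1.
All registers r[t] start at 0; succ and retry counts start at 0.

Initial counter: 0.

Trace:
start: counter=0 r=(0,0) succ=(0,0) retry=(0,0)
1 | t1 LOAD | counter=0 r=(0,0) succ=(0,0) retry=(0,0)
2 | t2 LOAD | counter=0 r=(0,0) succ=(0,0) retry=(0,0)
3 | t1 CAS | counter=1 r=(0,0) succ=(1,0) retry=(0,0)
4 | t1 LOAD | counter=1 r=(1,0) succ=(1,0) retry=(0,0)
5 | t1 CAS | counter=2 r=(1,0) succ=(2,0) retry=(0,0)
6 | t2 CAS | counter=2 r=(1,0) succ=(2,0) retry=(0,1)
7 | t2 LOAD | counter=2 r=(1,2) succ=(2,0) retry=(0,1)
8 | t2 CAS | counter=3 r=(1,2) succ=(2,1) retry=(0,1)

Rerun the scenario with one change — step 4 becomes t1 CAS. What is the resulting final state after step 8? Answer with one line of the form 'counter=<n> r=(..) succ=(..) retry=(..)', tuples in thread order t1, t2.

(re-executing from step 4 with the substitution; state before step 4: counter=1 r=(0,0) succ=(1,0) retry=(0,0))
4 | t1 CAS | counter=1 r=(0,0) succ=(1,0) retry=(1,0)
5 | t1 CAS | counter=1 r=(0,0) succ=(1,0) retry=(2,0)
6 | t2 CAS | counter=1 r=(0,0) succ=(1,0) retry=(2,1)
7 | t2 LOAD | counter=1 r=(0,1) succ=(1,0) retry=(2,1)
8 | t2 CAS | counter=2 r=(0,1) succ=(1,1) retry=(2,1)

counter=2 r=(0,1) succ=(1,1) retry=(2,1)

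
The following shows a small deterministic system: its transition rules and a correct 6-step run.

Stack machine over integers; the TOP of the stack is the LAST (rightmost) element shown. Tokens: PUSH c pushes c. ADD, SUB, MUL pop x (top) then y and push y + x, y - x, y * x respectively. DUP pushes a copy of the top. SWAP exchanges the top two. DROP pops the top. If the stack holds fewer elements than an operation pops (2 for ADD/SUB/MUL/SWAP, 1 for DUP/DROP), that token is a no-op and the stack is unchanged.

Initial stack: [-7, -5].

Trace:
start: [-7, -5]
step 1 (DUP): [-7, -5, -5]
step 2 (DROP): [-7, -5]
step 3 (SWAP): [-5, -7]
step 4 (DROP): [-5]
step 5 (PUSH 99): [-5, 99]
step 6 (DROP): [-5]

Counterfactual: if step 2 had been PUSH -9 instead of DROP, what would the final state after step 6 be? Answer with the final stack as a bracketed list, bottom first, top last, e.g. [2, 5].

[-7, -5, -9]

(re-executing from step 2 with the substitution; state before step 2: [-7, -5, -5])
step 2 (PUSH -9): [-7, -5, -5, -9]
step 3 (SWAP): [-7, -5, -9, -5]
step 4 (DROP): [-7, -5, -9]
step 5 (PUSH 99): [-7, -5, -9, 99]
step 6 (DROP): [-7, -5, -9]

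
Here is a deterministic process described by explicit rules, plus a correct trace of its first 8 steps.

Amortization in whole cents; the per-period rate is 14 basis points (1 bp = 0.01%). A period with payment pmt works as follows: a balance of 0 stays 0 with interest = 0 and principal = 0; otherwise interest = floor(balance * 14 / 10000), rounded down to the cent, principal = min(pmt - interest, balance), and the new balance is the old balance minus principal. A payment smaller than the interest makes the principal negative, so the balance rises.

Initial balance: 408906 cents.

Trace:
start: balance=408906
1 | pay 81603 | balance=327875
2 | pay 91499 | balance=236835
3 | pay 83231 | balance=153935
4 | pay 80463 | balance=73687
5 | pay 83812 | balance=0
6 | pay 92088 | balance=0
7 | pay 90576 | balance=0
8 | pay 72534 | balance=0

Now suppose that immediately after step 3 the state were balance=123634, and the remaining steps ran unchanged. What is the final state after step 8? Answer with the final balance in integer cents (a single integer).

0

state after step 3 := balance=123634
4 | pay 80463 | balance=43344
5 | pay 83812 | balance=0
6 | pay 92088 | balance=0
7 | pay 90576 | balance=0
8 | pay 72534 | balance=0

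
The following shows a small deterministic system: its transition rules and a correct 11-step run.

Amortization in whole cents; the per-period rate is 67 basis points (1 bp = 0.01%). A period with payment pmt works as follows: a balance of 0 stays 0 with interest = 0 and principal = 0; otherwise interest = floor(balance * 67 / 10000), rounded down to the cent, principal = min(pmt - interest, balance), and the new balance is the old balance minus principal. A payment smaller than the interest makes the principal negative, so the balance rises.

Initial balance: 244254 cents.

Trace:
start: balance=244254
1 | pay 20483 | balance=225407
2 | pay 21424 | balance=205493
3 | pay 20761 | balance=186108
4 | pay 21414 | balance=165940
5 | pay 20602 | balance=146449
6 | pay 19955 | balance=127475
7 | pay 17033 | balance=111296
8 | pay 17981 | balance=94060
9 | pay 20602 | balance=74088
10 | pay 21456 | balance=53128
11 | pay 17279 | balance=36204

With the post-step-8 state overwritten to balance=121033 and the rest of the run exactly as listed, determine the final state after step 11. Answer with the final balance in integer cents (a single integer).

63723

state after step 8 := balance=121033
9 | pay 20602 | balance=101241
10 | pay 21456 | balance=80463
11 | pay 17279 | balance=63723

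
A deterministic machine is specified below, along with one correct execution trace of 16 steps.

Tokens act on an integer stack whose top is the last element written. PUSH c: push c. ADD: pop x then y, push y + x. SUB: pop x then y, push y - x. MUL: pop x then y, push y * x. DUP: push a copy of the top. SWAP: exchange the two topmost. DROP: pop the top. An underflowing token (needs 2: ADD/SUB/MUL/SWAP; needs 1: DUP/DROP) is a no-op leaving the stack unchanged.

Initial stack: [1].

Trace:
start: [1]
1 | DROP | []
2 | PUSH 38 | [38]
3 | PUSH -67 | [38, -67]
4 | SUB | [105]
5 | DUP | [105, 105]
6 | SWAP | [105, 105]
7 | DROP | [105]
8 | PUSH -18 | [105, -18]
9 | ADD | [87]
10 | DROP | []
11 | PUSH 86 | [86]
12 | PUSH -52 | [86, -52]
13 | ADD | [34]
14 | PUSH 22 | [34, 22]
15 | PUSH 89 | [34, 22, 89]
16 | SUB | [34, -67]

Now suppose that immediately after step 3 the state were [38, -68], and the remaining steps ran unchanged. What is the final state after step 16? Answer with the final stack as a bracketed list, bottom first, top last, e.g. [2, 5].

state after step 3 := [38, -68]
4 | SUB | [106]
5 | DUP | [106, 106]
6 | SWAP | [106, 106]
7 | DROP | [106]
8 | PUSH -18 | [106, -18]
9 | ADD | [88]
10 | DROP | []
11 | PUSH 86 | [86]
12 | PUSH -52 | [86, -52]
13 | ADD | [34]
14 | PUSH 22 | [34, 22]
15 | PUSH 89 | [34, 22, 89]
16 | SUB | [34, -67]

[34, -67]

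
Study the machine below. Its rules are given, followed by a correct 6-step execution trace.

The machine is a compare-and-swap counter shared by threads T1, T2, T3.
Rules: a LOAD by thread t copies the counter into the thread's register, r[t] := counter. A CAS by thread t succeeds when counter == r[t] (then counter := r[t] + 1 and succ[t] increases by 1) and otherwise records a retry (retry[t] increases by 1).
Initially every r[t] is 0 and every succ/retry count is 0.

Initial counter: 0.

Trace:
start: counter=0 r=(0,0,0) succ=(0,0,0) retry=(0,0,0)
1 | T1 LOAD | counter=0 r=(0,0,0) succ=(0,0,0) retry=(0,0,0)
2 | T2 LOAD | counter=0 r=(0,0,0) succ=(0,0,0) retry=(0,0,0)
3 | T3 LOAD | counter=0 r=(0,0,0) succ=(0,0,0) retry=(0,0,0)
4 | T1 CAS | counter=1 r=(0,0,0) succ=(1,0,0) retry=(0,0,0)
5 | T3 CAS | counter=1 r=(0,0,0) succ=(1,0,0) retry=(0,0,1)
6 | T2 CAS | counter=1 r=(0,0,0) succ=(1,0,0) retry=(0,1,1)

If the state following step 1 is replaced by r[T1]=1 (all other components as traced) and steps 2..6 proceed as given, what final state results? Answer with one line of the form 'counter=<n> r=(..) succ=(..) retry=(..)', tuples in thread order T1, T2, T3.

state after step 1 := counter=0 r=(1,0,0) succ=(0,0,0) retry=(0,0,0)
2 | T2 LOAD | counter=0 r=(1,0,0) succ=(0,0,0) retry=(0,0,0)
3 | T3 LOAD | counter=0 r=(1,0,0) succ=(0,0,0) retry=(0,0,0)
4 | T1 CAS | counter=0 r=(1,0,0) succ=(0,0,0) retry=(1,0,0)
5 | T3 CAS | counter=1 r=(1,0,0) succ=(0,0,1) retry=(1,0,0)
6 | T2 CAS | counter=1 r=(1,0,0) succ=(0,0,1) retry=(1,1,0)

counter=1 r=(1,0,0) succ=(0,0,1) retry=(1,1,0)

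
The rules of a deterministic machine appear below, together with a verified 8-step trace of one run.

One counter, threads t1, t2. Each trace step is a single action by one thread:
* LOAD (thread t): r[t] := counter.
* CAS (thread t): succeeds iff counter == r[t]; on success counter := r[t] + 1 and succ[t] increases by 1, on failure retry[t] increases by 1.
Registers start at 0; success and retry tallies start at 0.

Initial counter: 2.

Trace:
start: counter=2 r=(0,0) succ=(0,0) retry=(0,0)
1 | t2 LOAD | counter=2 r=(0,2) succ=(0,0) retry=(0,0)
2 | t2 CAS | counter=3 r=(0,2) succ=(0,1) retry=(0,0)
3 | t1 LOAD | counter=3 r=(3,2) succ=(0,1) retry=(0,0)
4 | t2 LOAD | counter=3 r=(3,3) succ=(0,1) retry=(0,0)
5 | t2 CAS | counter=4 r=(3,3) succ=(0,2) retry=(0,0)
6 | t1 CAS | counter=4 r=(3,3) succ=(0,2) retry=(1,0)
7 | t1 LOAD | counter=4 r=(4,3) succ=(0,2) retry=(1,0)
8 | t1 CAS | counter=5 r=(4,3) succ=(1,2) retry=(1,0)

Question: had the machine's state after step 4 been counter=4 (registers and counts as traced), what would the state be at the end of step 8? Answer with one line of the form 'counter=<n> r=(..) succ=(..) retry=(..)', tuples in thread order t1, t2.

state after step 4 := counter=4 r=(3,3) succ=(0,1) retry=(0,0)
5 | t2 CAS | counter=4 r=(3,3) succ=(0,1) retry=(0,1)
6 | t1 CAS | counter=4 r=(3,3) succ=(0,1) retry=(1,1)
7 | t1 LOAD | counter=4 r=(4,3) succ=(0,1) retry=(1,1)
8 | t1 CAS | counter=5 r=(4,3) succ=(1,1) retry=(1,1)

counter=5 r=(4,3) succ=(1,1) retry=(1,1)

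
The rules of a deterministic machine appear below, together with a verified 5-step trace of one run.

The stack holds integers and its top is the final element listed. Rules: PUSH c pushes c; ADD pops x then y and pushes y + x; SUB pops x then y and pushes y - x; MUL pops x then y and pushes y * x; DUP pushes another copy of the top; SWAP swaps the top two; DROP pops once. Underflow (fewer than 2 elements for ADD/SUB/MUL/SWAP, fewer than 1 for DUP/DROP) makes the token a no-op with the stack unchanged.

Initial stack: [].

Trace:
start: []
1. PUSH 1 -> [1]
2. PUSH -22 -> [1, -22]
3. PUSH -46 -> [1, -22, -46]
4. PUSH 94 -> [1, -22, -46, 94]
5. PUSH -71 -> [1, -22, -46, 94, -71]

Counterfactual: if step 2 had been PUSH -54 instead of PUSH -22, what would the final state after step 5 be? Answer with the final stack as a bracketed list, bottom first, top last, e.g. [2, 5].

(re-executing from step 2 with the substitution; state before step 2: [1])
2. PUSH -54 -> [1, -54]
3. PUSH -46 -> [1, -54, -46]
4. PUSH 94 -> [1, -54, -46, 94]
5. PUSH -71 -> [1, -54, -46, 94, -71]

[1, -54, -46, 94, -71]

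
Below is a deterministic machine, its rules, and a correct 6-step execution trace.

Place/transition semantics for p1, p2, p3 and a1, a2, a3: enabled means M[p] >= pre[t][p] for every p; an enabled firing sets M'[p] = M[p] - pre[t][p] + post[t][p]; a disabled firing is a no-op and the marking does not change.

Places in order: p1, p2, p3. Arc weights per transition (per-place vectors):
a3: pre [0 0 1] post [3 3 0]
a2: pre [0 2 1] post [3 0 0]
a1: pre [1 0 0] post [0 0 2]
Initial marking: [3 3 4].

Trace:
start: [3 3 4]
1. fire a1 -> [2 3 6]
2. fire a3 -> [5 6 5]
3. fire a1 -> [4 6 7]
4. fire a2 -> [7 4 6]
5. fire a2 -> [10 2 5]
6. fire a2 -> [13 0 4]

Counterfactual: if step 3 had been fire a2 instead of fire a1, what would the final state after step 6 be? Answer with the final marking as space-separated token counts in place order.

14 0 2

(re-executing from step 3 with the substitution; state before step 3: [5 6 5])
3. fire a2 -> [8 4 4]
4. fire a2 -> [11 2 3]
5. fire a2 -> [14 0 2]
6. fire a2 -> [14 0 2]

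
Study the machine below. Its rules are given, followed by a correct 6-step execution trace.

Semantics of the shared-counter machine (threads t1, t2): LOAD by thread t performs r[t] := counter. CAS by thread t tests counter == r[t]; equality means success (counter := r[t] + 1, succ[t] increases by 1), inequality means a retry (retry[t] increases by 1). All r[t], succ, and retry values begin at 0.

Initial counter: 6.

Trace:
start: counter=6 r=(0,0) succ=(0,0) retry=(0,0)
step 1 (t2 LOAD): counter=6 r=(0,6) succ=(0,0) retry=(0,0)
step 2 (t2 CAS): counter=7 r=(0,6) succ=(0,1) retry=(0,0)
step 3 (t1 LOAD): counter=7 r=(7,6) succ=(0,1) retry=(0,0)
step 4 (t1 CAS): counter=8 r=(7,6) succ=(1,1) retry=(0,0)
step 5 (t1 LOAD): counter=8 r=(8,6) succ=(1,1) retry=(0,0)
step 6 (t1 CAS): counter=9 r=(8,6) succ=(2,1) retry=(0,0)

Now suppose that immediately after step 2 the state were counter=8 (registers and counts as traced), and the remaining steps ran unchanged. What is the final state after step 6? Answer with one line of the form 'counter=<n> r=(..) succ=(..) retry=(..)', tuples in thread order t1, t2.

counter=10 r=(9,6) succ=(2,1) retry=(0,0)

state after step 2 := counter=8 r=(0,6) succ=(0,1) retry=(0,0)
step 3 (t1 LOAD): counter=8 r=(8,6) succ=(0,1) retry=(0,0)
step 4 (t1 CAS): counter=9 r=(8,6) succ=(1,1) retry=(0,0)
step 5 (t1 LOAD): counter=9 r=(9,6) succ=(1,1) retry=(0,0)
step 6 (t1 CAS): counter=10 r=(9,6) succ=(2,1) retry=(0,0)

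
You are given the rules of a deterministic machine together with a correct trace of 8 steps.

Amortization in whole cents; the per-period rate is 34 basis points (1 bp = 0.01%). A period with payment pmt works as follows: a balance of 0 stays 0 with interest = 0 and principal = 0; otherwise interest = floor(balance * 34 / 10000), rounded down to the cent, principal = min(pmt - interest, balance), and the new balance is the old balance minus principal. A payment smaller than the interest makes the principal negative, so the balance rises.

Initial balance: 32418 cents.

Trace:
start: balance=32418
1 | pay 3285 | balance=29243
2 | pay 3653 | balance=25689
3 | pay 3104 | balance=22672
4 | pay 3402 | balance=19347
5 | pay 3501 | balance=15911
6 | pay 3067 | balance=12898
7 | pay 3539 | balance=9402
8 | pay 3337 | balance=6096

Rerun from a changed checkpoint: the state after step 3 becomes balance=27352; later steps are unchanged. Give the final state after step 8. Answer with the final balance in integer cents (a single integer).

state after step 3 := balance=27352
4 | pay 3402 | balance=24042
5 | pay 3501 | balance=20622
6 | pay 3067 | balance=17625
7 | pay 3539 | balance=14145
8 | pay 3337 | balance=10856

10856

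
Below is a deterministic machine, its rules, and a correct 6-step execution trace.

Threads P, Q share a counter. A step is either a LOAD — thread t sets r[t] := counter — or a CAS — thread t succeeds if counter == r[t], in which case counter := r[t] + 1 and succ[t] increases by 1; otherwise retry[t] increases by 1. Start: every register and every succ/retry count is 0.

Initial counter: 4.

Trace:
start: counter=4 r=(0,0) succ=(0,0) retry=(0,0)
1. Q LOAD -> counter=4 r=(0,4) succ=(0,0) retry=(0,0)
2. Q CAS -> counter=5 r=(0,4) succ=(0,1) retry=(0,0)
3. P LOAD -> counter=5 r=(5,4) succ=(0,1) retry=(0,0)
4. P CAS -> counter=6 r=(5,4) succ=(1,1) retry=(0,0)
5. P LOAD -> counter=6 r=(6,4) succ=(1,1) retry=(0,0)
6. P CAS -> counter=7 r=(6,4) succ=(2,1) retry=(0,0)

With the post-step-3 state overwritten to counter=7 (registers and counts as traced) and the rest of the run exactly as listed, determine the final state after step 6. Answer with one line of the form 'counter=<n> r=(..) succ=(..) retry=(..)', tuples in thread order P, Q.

state after step 3 := counter=7 r=(5,4) succ=(0,1) retry=(0,0)
4. P CAS -> counter=7 r=(5,4) succ=(0,1) retry=(1,0)
5. P LOAD -> counter=7 r=(7,4) succ=(0,1) retry=(1,0)
6. P CAS -> counter=8 r=(7,4) succ=(1,1) retry=(1,0)

counter=8 r=(7,4) succ=(1,1) retry=(1,0)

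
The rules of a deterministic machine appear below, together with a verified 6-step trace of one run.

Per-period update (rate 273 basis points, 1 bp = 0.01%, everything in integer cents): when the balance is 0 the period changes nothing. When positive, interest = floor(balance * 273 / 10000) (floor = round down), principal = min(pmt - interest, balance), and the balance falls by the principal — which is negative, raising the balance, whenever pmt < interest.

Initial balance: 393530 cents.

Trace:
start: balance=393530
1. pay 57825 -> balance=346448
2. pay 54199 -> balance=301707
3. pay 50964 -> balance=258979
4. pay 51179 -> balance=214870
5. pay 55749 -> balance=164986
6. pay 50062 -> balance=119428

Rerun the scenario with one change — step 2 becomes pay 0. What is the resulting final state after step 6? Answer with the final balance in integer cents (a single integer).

(re-executing from step 2 with the substitution; state before step 2: balance=346448)
2. pay 0 -> balance=355906
3. pay 50964 -> balance=314658
4. pay 51179 -> balance=272069
5. pay 55749 -> balance=223747
6. pay 50062 -> balance=179793

179793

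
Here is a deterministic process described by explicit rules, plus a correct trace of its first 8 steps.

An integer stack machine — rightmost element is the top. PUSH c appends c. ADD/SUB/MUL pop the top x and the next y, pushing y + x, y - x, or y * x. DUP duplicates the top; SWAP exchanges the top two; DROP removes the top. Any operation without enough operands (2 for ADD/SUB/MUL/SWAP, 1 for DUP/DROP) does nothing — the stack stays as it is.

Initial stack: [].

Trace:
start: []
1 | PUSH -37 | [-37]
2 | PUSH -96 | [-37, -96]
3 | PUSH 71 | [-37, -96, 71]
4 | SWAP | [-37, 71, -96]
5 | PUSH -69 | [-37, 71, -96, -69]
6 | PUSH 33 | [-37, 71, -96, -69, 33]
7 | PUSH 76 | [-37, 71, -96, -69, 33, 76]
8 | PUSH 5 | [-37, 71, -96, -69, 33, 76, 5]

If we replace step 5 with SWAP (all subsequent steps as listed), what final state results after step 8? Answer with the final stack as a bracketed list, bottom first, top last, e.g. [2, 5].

[-37, -96, 71, 33, 76, 5]

(re-executing from step 5 with the substitution; state before step 5: [-37, 71, -96])
5 | SWAP | [-37, -96, 71]
6 | PUSH 33 | [-37, -96, 71, 33]
7 | PUSH 76 | [-37, -96, 71, 33, 76]
8 | PUSH 5 | [-37, -96, 71, 33, 76, 5]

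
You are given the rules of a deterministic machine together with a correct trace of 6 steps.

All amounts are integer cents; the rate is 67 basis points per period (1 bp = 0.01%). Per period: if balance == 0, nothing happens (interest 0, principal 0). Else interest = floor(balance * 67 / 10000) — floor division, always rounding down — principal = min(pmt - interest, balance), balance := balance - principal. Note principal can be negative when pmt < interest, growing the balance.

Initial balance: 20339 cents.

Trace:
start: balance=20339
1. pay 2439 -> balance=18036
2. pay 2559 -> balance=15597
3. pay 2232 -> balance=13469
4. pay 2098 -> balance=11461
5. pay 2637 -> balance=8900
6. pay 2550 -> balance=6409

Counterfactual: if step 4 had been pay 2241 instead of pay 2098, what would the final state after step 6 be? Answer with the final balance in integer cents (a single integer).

6264

(re-executing from step 4 with the substitution; state before step 4: balance=13469)
4. pay 2241 -> balance=11318
5. pay 2637 -> balance=8756
6. pay 2550 -> balance=6264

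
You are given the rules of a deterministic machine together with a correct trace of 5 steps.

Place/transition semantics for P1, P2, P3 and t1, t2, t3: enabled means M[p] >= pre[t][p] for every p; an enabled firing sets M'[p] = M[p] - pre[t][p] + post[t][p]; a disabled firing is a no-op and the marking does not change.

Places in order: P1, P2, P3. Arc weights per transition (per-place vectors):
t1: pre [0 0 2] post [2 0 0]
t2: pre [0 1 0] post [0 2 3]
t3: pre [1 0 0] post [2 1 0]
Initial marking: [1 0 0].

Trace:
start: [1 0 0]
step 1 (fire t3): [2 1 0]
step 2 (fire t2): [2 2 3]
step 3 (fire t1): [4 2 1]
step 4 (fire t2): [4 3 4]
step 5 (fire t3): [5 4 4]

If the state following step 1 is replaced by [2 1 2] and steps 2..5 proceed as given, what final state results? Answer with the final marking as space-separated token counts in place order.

5 4 6

state after step 1 := [2 1 2]
step 2 (fire t2): [2 2 5]
step 3 (fire t1): [4 2 3]
step 4 (fire t2): [4 3 6]
step 5 (fire t3): [5 4 6]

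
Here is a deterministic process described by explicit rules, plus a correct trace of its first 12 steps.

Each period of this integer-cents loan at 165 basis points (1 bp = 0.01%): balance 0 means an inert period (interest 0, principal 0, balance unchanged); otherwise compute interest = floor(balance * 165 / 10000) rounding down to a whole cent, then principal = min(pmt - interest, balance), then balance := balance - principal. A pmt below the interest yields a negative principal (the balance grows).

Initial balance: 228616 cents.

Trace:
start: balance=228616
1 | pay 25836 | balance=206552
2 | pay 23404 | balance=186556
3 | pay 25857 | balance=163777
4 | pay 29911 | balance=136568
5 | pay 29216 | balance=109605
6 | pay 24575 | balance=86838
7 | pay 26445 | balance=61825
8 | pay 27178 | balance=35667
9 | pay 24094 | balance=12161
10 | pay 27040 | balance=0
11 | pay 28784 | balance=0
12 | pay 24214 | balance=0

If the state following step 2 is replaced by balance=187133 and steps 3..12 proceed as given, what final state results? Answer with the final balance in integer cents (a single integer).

0

state after step 2 := balance=187133
3 | pay 25857 | balance=164363
4 | pay 29911 | balance=137163
5 | pay 29216 | balance=110210
6 | pay 24575 | balance=87453
7 | pay 26445 | balance=62450
8 | pay 27178 | balance=36302
9 | pay 24094 | balance=12806
10 | pay 27040 | balance=0
11 | pay 28784 | balance=0
12 | pay 24214 | balance=0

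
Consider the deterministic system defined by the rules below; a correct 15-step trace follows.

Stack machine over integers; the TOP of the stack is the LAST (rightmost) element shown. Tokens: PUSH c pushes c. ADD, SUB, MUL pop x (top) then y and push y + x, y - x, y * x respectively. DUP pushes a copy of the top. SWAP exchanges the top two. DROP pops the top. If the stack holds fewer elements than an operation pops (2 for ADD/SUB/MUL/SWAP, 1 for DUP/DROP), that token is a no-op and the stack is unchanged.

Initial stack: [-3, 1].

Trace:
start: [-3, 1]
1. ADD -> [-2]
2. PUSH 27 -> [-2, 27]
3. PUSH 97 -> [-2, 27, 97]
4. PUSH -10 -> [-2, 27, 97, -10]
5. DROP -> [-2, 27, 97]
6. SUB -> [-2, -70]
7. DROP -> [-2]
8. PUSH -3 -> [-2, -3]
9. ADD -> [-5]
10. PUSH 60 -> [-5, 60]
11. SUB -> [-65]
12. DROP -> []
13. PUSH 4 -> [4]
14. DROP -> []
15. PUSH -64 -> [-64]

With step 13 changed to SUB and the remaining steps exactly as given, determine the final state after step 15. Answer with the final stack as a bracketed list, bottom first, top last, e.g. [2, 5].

[-64]

(re-executing from step 13 with the substitution; state before step 13: [])
13. SUB -> []
14. DROP -> []
15. PUSH -64 -> [-64]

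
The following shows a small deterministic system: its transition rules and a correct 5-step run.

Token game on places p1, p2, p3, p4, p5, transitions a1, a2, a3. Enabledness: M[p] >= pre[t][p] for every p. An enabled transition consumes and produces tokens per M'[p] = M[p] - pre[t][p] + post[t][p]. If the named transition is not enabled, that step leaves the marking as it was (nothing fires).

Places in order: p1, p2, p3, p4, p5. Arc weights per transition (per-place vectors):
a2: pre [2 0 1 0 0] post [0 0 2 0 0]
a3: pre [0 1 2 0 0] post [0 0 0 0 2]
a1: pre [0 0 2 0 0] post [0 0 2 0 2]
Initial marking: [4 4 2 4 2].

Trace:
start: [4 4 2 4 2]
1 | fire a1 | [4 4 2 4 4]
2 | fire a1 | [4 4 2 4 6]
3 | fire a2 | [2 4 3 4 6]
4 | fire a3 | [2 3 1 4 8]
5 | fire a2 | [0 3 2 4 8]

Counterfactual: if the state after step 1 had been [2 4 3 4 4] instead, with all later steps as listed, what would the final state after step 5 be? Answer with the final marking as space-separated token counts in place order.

0 3 2 4 8

state after step 1 := [2 4 3 4 4]
2 | fire a1 | [2 4 3 4 6]
3 | fire a2 | [0 4 4 4 6]
4 | fire a3 | [0 3 2 4 8]
5 | fire a2 | [0 3 2 4 8]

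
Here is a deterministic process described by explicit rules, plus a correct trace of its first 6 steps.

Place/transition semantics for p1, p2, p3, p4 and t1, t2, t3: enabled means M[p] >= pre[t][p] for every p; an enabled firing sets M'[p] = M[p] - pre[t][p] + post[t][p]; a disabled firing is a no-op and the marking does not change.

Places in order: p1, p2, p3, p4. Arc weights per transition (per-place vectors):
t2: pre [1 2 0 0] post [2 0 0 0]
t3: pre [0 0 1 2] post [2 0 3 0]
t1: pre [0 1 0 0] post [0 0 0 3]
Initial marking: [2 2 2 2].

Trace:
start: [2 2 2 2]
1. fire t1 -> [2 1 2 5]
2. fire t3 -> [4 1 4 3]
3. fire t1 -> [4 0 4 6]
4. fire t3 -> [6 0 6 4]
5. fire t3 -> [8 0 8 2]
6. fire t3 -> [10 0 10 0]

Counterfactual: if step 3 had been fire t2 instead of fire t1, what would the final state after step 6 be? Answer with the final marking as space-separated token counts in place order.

6 1 6 1

(re-executing from step 3 with the substitution; state before step 3: [4 1 4 3])
3. fire t2 -> [4 1 4 3]
4. fire t3 -> [6 1 6 1]
5. fire t3 -> [6 1 6 1]
6. fire t3 -> [6 1 6 1]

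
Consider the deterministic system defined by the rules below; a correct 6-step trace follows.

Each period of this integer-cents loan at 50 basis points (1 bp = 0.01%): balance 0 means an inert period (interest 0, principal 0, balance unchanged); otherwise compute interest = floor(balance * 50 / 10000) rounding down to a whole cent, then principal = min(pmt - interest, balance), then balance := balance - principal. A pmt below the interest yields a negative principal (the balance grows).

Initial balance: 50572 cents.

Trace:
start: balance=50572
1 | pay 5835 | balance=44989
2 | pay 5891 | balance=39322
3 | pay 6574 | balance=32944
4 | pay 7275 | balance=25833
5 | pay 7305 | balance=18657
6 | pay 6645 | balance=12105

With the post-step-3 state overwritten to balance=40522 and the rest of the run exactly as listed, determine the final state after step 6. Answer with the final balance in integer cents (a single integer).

19797

state after step 3 := balance=40522
4 | pay 7275 | balance=33449
5 | pay 7305 | balance=26311
6 | pay 6645 | balance=19797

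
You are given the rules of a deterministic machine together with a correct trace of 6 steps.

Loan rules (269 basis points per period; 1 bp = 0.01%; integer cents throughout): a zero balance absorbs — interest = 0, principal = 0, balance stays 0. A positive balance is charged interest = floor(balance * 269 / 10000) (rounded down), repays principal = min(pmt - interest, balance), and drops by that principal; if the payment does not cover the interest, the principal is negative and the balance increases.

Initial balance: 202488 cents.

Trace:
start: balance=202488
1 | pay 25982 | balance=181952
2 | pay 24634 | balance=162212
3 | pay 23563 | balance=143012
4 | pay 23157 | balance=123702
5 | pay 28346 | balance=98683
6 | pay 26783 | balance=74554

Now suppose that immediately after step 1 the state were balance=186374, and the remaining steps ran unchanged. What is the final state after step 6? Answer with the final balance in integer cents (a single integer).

state after step 1 := balance=186374
2 | pay 24634 | balance=166753
3 | pay 23563 | balance=147675
4 | pay 23157 | balance=128490
5 | pay 28346 | balance=103600
6 | pay 26783 | balance=79603

79603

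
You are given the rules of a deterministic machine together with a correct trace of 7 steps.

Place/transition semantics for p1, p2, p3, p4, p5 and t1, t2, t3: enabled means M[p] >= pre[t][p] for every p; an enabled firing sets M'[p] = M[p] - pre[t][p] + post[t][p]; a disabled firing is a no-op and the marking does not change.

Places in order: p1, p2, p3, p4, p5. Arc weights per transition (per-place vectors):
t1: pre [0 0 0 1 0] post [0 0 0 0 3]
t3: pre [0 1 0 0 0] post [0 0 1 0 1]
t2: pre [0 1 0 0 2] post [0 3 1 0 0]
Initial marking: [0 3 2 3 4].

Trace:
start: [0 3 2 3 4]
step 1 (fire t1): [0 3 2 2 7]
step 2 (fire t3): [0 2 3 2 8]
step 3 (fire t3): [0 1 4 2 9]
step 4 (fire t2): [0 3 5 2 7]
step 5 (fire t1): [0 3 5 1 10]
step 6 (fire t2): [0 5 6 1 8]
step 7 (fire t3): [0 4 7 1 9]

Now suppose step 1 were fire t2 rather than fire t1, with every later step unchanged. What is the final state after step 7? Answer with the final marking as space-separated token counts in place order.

0 6 8 2 4

(re-executing from step 1 with the substitution; state before step 1: [0 3 2 3 4])
step 1 (fire t2): [0 5 3 3 2]
step 2 (fire t3): [0 4 4 3 3]
step 3 (fire t3): [0 3 5 3 4]
step 4 (fire t2): [0 5 6 3 2]
step 5 (fire t1): [0 5 6 2 5]
step 6 (fire t2): [0 7 7 2 3]
step 7 (fire t3): [0 6 8 2 4]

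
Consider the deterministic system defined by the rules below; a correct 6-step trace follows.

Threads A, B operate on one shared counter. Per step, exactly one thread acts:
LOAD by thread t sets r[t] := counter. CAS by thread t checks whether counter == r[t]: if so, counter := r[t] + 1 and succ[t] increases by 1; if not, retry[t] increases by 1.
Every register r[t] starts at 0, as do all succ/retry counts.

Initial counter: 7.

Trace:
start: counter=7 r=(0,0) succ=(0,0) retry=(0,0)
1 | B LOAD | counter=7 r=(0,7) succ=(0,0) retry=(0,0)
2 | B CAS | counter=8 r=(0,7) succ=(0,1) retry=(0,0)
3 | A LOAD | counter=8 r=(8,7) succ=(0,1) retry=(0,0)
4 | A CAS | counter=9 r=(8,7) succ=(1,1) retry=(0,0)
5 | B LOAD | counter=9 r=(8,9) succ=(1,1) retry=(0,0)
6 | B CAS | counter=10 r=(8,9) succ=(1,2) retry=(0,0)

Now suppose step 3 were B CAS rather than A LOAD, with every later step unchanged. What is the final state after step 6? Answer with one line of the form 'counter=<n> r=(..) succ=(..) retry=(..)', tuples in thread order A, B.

(re-executing from step 3 with the substitution; state before step 3: counter=8 r=(0,7) succ=(0,1) retry=(0,0))
3 | B CAS | counter=8 r=(0,7) succ=(0,1) retry=(0,1)
4 | A CAS | counter=8 r=(0,7) succ=(0,1) retry=(1,1)
5 | B LOAD | counter=8 r=(0,8) succ=(0,1) retry=(1,1)
6 | B CAS | counter=9 r=(0,8) succ=(0,2) retry=(1,1)

counter=9 r=(0,8) succ=(0,2) retry=(1,1)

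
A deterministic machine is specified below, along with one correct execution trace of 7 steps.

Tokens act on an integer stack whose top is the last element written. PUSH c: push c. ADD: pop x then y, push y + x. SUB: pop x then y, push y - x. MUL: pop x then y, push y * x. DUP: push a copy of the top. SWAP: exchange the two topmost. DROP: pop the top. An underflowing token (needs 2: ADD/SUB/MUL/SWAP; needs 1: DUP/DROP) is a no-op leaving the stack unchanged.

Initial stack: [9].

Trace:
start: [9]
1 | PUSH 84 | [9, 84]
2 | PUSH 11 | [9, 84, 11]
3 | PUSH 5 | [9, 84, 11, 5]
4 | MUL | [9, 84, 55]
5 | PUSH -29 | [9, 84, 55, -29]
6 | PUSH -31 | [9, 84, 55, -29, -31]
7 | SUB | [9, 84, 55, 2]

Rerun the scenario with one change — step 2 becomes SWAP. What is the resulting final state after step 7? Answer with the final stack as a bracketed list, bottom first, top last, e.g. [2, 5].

(re-executing from step 2 with the substitution; state before step 2: [9, 84])
2 | SWAP | [84, 9]
3 | PUSH 5 | [84, 9, 5]
4 | MUL | [84, 45]
5 | PUSH -29 | [84, 45, -29]
6 | PUSH -31 | [84, 45, -29, -31]
7 | SUB | [84, 45, 2]

[84, 45, 2]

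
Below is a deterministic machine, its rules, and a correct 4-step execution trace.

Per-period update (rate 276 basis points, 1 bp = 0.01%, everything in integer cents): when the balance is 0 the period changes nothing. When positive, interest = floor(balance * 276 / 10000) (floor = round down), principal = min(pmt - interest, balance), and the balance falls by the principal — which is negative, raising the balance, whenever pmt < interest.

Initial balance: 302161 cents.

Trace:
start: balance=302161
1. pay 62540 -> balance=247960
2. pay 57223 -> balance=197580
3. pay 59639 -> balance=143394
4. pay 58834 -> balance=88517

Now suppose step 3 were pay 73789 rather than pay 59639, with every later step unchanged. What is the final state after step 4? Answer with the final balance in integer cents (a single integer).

73977

(re-executing from step 3 with the substitution; state before step 3: balance=197580)
3. pay 73789 -> balance=129244
4. pay 58834 -> balance=73977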